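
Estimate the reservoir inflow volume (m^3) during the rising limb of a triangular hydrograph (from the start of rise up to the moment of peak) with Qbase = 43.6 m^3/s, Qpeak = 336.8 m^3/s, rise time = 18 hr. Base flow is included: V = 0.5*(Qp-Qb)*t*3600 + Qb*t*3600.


V = 0.5*(336.8 - 43.6)*18*3600 + 43.6*18*3600 = 1.2325e+07 m^3


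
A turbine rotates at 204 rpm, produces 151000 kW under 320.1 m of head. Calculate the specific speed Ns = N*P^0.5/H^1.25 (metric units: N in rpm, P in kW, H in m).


Ns = 204 * 151000^0.5 / 320.1^1.25 = 58.5479


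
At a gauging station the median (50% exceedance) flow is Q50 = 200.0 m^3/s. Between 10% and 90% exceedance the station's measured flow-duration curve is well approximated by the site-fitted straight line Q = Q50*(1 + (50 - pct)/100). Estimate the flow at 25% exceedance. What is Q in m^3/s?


Q = 200.0 * (1 + (50 - 25)/100) = 250.0000 m^3/s


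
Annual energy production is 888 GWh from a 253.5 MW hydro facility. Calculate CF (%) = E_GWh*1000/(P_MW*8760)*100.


CF = 888 * 1000 / (253.5 * 8760) * 100 = 39.9881 %


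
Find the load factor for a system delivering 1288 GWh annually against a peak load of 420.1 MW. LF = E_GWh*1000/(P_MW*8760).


LF = 1288 * 1000 / (420.1 * 8760) = 0.3500


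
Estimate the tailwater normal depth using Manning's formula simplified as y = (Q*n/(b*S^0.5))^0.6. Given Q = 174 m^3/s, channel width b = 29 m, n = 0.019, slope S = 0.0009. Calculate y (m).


y = (174 * 0.019 / (29 * 0.0009^0.5))^0.6 = 2.2278 m


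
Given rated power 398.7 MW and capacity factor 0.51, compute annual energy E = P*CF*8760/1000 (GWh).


E = 398.7 * 0.51 * 8760 / 1000 = 1781.2321 GWh


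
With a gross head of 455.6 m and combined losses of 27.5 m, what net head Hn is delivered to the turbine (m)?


Hn = 455.6 - 27.5 = 428.1000 m


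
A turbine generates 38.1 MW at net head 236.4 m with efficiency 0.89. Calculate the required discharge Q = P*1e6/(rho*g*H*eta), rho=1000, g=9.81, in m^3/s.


Q = 38.1 * 1e6 / (1000 * 9.81 * 236.4 * 0.89) = 18.4594 m^3/s


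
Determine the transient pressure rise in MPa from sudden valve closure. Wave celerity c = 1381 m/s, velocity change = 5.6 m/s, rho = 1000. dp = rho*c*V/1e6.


dp = 1000 * 1381 * 5.6 / 1e6 = 7.7336 MPa


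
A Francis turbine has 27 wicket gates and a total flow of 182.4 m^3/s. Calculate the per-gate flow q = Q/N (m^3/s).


q = 182.4 / 27 = 6.7556 m^3/s


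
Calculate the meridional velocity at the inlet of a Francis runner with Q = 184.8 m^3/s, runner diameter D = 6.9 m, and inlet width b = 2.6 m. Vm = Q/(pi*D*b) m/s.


Vm = 184.8 / (pi * 6.9 * 2.6) = 3.2789 m/s


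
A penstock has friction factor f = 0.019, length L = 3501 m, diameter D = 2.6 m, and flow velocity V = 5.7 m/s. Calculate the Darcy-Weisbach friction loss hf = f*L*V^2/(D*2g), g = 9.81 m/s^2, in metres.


hf = 0.019 * 3501 * 5.7^2 / (2.6 * 2 * 9.81) = 42.3665 m


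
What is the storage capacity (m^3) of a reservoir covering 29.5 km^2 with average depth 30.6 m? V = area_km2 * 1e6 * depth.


V = 29.5 * 1e6 * 30.6 = 9.0270e+08 m^3


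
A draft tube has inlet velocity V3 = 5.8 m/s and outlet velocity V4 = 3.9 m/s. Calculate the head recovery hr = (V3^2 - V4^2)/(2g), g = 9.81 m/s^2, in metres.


hr = (5.8^2 - 3.9^2) / (2*9.81) = 0.9393 m


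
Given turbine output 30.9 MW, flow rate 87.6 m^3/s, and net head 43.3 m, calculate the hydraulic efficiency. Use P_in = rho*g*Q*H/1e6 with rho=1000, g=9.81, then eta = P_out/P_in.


P_in = 1000 * 9.81 * 87.6 * 43.3 / 1e6 = 37.2101 MW
eta = 30.9 / 37.2101 = 0.8304


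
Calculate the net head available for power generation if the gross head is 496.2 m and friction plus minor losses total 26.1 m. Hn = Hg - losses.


Hn = 496.2 - 26.1 = 470.1000 m


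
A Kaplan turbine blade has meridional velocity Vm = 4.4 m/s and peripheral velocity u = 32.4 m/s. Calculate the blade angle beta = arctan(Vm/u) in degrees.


beta = arctan(4.4 / 32.4) = 7.7336 degrees


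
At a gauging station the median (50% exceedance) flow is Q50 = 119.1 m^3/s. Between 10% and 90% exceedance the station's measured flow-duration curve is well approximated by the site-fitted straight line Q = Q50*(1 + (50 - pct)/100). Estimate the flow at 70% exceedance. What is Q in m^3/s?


Q = 119.1 * (1 + (50 - 70)/100) = 95.2800 m^3/s


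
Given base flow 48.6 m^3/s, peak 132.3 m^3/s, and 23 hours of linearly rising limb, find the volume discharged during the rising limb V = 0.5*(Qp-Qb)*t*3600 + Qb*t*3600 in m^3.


V = 0.5*(132.3 - 48.6)*23*3600 + 48.6*23*3600 = 7.4893e+06 m^3


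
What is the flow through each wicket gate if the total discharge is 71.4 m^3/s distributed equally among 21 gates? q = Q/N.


q = 71.4 / 21 = 3.4000 m^3/s


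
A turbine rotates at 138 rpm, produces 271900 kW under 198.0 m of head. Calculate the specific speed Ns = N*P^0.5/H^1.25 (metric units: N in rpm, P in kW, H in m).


Ns = 138 * 271900^0.5 / 198.0^1.25 = 96.8840


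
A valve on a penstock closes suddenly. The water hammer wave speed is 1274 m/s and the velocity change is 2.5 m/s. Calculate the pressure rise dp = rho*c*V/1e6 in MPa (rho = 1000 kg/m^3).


dp = 1000 * 1274 * 2.5 / 1e6 = 3.1850 MPa


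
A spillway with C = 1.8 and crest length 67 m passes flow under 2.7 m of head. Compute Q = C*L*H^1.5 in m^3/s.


Q = 1.8 * 67 * 2.7^1.5 = 535.0483 m^3/s


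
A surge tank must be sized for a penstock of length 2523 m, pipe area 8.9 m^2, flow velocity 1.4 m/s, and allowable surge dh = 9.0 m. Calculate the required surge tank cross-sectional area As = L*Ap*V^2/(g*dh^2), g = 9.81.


As = 2523 * 8.9 * 1.4^2 / (9.81 * 9.0^2) = 55.3872 m^2


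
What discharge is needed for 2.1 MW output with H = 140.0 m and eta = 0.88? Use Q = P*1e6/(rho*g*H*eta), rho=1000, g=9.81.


Q = 2.1 * 1e6 / (1000 * 9.81 * 140.0 * 0.88) = 1.7376 m^3/s


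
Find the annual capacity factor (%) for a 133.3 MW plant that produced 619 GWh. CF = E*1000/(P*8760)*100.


CF = 619 * 1000 / (133.3 * 8760) * 100 = 53.0098 %


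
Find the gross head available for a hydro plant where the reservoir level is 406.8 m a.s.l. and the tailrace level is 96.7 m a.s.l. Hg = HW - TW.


Hg = 406.8 - 96.7 = 310.1000 m


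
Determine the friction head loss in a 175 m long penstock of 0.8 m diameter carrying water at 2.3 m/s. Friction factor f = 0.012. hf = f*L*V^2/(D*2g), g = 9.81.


hf = 0.012 * 175 * 2.3^2 / (0.8 * 2 * 9.81) = 0.7078 m


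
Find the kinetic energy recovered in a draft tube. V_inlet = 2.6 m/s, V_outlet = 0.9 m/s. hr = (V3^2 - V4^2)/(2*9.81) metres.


hr = (2.6^2 - 0.9^2) / (2*9.81) = 0.3033 m


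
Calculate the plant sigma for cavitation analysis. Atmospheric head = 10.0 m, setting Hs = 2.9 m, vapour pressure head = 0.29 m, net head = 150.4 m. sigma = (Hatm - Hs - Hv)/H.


sigma = (10.0 - 2.9 - 0.29) / 150.4 = 0.0453


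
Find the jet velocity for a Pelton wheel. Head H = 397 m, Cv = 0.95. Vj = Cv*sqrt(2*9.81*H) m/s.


Vj = 0.95 * sqrt(2*9.81*397) = 83.8433 m/s


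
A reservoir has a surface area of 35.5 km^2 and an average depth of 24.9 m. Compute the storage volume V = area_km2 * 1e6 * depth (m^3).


V = 35.5 * 1e6 * 24.9 = 8.8395e+08 m^3


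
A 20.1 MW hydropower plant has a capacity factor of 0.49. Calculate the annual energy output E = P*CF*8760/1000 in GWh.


E = 20.1 * 0.49 * 8760 / 1000 = 86.2772 GWh


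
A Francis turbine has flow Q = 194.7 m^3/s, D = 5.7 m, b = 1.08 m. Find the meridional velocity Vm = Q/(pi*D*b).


Vm = 194.7 / (pi * 5.7 * 1.08) = 10.0674 m/s


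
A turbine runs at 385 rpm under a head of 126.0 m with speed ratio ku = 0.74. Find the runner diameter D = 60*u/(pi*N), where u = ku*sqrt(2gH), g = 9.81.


u = 0.74 * sqrt(2*9.81*126.0) = 36.7931 m/s
D = 60 * 36.7931 / (pi * 385) = 1.8252 m


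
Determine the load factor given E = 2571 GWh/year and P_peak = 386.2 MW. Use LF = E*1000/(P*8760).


LF = 2571 * 1000 / (386.2 * 8760) = 0.7600


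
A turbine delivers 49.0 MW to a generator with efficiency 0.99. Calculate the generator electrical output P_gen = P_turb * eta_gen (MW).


P_gen = 49.0 * 0.99 = 48.5100 MW


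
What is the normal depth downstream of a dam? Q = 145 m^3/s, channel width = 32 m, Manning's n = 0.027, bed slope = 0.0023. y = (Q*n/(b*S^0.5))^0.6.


y = (145 * 0.027 / (32 * 0.0023^0.5))^0.6 = 1.7540 m


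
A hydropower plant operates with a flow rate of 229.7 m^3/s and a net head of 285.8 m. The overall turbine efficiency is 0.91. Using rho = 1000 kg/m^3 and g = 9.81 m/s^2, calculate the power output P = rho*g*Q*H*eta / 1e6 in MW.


P = 1000 * 9.81 * 229.7 * 285.8 * 0.91 / 1e6 = 586.0486 MW


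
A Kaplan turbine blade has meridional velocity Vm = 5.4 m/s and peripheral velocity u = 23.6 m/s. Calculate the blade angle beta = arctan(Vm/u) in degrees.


beta = arctan(5.4 / 23.6) = 12.8882 degrees


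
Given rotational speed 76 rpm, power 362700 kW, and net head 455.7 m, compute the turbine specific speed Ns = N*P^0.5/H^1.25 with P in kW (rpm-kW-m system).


Ns = 76 * 362700^0.5 / 455.7^1.25 = 21.7390


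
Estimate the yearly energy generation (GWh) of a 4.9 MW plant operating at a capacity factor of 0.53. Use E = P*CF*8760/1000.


E = 4.9 * 0.53 * 8760 / 1000 = 22.7497 GWh


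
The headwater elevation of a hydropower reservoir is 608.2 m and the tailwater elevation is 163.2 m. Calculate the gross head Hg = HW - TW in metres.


Hg = 608.2 - 163.2 = 445.0000 m


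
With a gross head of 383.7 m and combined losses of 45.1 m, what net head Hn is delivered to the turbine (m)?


Hn = 383.7 - 45.1 = 338.6000 m


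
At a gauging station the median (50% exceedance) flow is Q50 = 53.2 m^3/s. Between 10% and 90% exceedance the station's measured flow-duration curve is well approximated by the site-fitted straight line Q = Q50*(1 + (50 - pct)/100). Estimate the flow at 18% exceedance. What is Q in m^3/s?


Q = 53.2 * (1 + (50 - 18)/100) = 70.2240 m^3/s


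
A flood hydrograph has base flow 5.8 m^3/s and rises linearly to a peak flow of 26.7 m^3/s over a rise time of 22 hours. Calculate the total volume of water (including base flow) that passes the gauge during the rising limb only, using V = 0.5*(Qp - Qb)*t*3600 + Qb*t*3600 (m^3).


V = 0.5*(26.7 - 5.8)*22*3600 + 5.8*22*3600 = 1.2870e+06 m^3


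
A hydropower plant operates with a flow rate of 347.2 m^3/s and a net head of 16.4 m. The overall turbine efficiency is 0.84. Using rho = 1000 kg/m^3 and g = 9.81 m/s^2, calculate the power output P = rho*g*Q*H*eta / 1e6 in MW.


P = 1000 * 9.81 * 347.2 * 16.4 * 0.84 / 1e6 = 46.9215 MW


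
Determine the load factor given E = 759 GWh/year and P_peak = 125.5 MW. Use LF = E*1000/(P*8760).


LF = 759 * 1000 / (125.5 * 8760) = 0.6904


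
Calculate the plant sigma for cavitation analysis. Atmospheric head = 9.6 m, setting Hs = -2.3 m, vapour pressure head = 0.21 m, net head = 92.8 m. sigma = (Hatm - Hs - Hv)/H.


sigma = (9.6 - (-2.3) - 0.21) / 92.8 = 0.1260


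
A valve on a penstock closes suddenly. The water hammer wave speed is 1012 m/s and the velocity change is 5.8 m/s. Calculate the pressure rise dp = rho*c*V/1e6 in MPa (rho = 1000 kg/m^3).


dp = 1000 * 1012 * 5.8 / 1e6 = 5.8696 MPa


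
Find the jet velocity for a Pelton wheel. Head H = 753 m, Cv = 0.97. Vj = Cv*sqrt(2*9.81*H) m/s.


Vj = 0.97 * sqrt(2*9.81*753) = 117.9013 m/s


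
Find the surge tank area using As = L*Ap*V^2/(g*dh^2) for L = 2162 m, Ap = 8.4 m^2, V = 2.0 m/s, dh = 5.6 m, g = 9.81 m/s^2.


As = 2162 * 8.4 * 2.0^2 / (9.81 * 5.6^2) = 236.1293 m^2


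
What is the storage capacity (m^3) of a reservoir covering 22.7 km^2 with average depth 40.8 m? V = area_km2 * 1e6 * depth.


V = 22.7 * 1e6 * 40.8 = 9.2616e+08 m^3


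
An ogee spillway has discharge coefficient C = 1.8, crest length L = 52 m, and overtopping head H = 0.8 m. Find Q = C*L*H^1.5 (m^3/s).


Q = 1.8 * 52 * 0.8^1.5 = 66.9747 m^3/s


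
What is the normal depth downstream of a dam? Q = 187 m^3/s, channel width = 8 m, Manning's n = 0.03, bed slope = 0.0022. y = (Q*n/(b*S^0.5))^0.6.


y = (187 * 0.03 / (8 * 0.0022^0.5))^0.6 = 5.0675 m


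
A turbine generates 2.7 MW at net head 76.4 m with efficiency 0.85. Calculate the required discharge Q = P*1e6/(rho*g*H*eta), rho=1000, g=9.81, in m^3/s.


Q = 2.7 * 1e6 / (1000 * 9.81 * 76.4 * 0.85) = 4.2382 m^3/s


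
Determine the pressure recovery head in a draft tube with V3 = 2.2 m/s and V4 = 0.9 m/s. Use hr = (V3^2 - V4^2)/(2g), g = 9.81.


hr = (2.2^2 - 0.9^2) / (2*9.81) = 0.2054 m


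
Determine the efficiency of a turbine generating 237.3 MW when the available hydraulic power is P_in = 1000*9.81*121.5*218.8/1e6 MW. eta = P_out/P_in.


P_in = 1000 * 9.81 * 121.5 * 218.8 / 1e6 = 260.7910 MW
eta = 237.3 / 260.7910 = 0.9099


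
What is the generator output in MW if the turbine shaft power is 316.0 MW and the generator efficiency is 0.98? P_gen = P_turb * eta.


P_gen = 316.0 * 0.98 = 309.6800 MW


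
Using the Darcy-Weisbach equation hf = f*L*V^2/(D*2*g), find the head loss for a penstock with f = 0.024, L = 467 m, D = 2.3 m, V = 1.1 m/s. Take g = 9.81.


hf = 0.024 * 467 * 1.1^2 / (2.3 * 2 * 9.81) = 0.3005 m


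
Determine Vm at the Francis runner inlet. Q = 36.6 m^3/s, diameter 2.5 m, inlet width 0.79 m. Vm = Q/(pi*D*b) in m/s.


Vm = 36.6 / (pi * 2.5 * 0.79) = 5.8988 m/s


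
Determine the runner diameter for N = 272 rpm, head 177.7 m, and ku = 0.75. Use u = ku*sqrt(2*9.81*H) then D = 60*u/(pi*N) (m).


u = 0.75 * sqrt(2*9.81*177.7) = 44.2848 m/s
D = 60 * 44.2848 / (pi * 272) = 3.1095 m


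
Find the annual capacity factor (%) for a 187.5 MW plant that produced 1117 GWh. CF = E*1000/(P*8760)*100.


CF = 1117 * 1000 / (187.5 * 8760) * 100 = 68.0061 %


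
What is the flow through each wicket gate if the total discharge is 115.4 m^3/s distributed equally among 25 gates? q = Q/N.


q = 115.4 / 25 = 4.6160 m^3/s


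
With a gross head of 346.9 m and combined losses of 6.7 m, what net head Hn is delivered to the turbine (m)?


Hn = 346.9 - 6.7 = 340.2000 m


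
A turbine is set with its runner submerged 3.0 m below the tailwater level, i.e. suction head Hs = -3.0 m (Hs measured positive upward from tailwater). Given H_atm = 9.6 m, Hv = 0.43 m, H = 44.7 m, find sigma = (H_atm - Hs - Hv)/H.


sigma = (9.6 - (-3.0) - 0.43) / 44.7 = 0.2723


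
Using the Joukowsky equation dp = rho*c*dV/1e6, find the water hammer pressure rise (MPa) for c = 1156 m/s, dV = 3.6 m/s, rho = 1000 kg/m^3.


dp = 1000 * 1156 * 3.6 / 1e6 = 4.1616 MPa


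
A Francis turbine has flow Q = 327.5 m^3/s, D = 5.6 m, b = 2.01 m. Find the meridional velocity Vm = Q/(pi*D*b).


Vm = 327.5 / (pi * 5.6 * 2.01) = 9.2614 m/s


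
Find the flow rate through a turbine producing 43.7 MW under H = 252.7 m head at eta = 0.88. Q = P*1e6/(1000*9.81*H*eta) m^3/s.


Q = 43.7 * 1e6 / (1000 * 9.81 * 252.7 * 0.88) = 20.0320 m^3/s


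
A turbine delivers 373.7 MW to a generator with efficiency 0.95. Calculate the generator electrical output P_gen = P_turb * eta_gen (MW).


P_gen = 373.7 * 0.95 = 355.0150 MW


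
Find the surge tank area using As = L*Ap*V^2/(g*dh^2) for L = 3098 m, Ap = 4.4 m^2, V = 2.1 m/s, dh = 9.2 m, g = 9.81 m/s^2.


As = 3098 * 4.4 * 2.1^2 / (9.81 * 9.2^2) = 72.3982 m^2


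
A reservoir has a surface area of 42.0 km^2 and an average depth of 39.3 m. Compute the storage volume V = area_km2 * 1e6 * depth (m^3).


V = 42.0 * 1e6 * 39.3 = 1.6506e+09 m^3


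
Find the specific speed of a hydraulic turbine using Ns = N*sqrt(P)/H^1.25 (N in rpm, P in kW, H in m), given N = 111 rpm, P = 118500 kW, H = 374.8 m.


Ns = 111 * 118500^0.5 / 374.8^1.25 = 23.1704


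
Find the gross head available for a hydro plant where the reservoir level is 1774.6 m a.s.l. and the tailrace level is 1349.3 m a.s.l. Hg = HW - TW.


Hg = 1774.6 - 1349.3 = 425.3000 m


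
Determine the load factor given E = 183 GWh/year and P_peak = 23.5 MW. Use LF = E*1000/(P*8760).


LF = 183 * 1000 / (23.5 * 8760) = 0.8890


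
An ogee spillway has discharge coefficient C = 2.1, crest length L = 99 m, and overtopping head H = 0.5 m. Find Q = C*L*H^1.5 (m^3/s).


Q = 2.1 * 99 * 0.5^1.5 = 73.5037 m^3/s


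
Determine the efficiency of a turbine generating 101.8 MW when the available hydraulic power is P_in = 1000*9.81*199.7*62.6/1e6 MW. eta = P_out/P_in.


P_in = 1000 * 9.81 * 199.7 * 62.6 / 1e6 = 122.6370 MW
eta = 101.8 / 122.6370 = 0.8301


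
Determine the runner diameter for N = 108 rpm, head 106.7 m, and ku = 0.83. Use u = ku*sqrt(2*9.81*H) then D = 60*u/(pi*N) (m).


u = 0.83 * sqrt(2*9.81*106.7) = 37.9761 m/s
D = 60 * 37.9761 / (pi * 108) = 6.7156 m


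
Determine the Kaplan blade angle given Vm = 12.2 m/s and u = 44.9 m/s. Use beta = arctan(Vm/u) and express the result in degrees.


beta = arctan(12.2 / 44.9) = 15.2011 degrees


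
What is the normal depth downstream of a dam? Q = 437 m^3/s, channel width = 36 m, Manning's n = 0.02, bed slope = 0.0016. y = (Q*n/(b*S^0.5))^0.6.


y = (437 * 0.02 / (36 * 0.0016^0.5))^0.6 = 2.9505 m


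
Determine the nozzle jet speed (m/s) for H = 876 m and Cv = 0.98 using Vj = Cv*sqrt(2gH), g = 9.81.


Vj = 0.98 * sqrt(2*9.81*876) = 128.4777 m/s


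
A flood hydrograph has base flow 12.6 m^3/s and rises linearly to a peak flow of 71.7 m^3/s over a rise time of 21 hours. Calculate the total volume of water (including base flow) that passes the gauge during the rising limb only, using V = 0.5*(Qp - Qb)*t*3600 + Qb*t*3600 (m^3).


V = 0.5*(71.7 - 12.6)*21*3600 + 12.6*21*3600 = 3.1865e+06 m^3


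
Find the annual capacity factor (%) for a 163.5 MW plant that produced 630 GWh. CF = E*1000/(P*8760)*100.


CF = 630 * 1000 / (163.5 * 8760) * 100 = 43.9864 %


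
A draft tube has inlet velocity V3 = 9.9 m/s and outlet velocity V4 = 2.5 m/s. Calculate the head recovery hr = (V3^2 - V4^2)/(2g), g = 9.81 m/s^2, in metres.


hr = (9.9^2 - 2.5^2) / (2*9.81) = 4.6769 m


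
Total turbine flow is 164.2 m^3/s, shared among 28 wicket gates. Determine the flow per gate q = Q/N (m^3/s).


q = 164.2 / 28 = 5.8643 m^3/s


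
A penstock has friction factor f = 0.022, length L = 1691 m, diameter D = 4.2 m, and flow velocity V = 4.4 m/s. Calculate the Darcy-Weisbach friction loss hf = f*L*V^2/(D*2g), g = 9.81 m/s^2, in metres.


hf = 0.022 * 1691 * 4.4^2 / (4.2 * 2 * 9.81) = 8.7402 m


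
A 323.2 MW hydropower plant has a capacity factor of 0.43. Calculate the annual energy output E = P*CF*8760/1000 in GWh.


E = 323.2 * 0.43 * 8760 / 1000 = 1217.4298 GWh


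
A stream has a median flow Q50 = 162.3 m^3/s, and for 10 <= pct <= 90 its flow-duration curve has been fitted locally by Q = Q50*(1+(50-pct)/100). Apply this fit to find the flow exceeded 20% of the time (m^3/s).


Q = 162.3 * (1 + (50 - 20)/100) = 210.9900 m^3/s


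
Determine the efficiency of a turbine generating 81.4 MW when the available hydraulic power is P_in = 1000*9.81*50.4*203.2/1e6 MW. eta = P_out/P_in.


P_in = 1000 * 9.81 * 50.4 * 203.2 / 1e6 = 100.4670 MW
eta = 81.4 / 100.4670 = 0.8102


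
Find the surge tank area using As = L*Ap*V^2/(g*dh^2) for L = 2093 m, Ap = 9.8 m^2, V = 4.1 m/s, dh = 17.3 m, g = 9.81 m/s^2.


As = 2093 * 9.8 * 4.1^2 / (9.81 * 17.3^2) = 117.4361 m^2


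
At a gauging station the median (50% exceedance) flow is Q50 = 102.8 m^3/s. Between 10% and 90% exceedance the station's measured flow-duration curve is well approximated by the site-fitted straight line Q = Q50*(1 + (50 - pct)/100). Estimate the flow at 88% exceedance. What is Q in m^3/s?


Q = 102.8 * (1 + (50 - 88)/100) = 63.7360 m^3/s


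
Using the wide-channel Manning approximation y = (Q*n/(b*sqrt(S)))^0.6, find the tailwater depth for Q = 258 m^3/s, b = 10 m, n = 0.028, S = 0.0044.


y = (258 * 0.028 / (10 * 0.0044^0.5))^0.6 = 4.1902 m


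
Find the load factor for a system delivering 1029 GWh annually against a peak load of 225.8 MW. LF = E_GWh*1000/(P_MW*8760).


LF = 1029 * 1000 / (225.8 * 8760) = 0.5202


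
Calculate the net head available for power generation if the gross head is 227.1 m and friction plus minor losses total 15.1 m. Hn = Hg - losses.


Hn = 227.1 - 15.1 = 212.0000 m


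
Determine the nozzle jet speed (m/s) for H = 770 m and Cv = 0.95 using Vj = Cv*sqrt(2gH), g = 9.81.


Vj = 0.95 * sqrt(2*9.81*770) = 116.7666 m/s


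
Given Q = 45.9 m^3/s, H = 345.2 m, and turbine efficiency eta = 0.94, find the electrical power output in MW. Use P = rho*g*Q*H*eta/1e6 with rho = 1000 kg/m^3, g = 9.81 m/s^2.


P = 1000 * 9.81 * 45.9 * 345.2 * 0.94 / 1e6 = 146.1101 MW


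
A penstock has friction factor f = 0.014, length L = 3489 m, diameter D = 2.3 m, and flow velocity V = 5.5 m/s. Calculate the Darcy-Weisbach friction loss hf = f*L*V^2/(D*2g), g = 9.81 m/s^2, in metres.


hf = 0.014 * 3489 * 5.5^2 / (2.3 * 2 * 9.81) = 32.7437 m


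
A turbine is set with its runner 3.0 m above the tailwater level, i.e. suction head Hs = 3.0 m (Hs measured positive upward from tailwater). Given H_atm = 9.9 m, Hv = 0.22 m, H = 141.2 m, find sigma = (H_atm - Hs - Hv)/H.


sigma = (9.9 - 3.0 - 0.22) / 141.2 = 0.0473


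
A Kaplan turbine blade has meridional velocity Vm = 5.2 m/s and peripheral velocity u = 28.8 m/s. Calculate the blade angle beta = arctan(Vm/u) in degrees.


beta = arctan(5.2 / 28.8) = 10.2348 degrees


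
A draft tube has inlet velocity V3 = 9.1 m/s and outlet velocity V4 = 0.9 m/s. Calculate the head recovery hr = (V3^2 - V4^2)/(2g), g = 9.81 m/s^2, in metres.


hr = (9.1^2 - 0.9^2) / (2*9.81) = 4.1794 m


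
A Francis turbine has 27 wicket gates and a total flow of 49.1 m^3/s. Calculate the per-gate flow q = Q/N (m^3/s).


q = 49.1 / 27 = 1.8185 m^3/s


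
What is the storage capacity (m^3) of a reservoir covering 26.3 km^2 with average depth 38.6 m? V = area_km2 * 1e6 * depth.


V = 26.3 * 1e6 * 38.6 = 1.0152e+09 m^3


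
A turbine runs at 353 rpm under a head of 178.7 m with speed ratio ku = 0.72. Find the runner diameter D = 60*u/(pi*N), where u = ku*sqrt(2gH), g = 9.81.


u = 0.72 * sqrt(2*9.81*178.7) = 42.6328 m/s
D = 60 * 42.6328 / (pi * 353) = 2.3066 m


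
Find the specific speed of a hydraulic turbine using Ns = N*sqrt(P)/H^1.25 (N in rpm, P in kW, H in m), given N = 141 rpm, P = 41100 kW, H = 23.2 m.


Ns = 141 * 41100^0.5 / 23.2^1.25 = 561.4099


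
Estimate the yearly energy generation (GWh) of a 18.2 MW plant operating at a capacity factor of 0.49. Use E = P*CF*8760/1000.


E = 18.2 * 0.49 * 8760 / 1000 = 78.1217 GWh


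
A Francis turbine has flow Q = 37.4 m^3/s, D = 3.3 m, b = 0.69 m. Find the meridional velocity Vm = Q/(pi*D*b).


Vm = 37.4 / (pi * 3.3 * 0.69) = 5.2283 m/s


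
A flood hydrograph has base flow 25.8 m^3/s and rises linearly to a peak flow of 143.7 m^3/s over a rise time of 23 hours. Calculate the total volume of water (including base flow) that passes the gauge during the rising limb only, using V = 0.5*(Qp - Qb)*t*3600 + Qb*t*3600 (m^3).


V = 0.5*(143.7 - 25.8)*23*3600 + 25.8*23*3600 = 7.0173e+06 m^3


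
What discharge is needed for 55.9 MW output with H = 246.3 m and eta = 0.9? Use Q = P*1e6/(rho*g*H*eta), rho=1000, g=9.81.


Q = 55.9 * 1e6 / (1000 * 9.81 * 246.3 * 0.9) = 25.7061 m^3/s


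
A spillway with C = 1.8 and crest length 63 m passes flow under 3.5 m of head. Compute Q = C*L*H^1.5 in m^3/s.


Q = 1.8 * 63 * 3.5^1.5 = 742.5319 m^3/s


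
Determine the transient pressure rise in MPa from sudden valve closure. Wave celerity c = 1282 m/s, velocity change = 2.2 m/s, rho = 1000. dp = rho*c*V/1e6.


dp = 1000 * 1282 * 2.2 / 1e6 = 2.8204 MPa


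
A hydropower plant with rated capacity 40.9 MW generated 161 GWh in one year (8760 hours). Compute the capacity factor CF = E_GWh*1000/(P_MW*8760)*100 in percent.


CF = 161 * 1000 / (40.9 * 8760) * 100 = 44.9364 %


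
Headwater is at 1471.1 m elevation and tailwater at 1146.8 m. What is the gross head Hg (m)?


Hg = 1471.1 - 1146.8 = 324.3000 m


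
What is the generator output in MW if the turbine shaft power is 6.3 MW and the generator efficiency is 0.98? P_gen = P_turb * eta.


P_gen = 6.3 * 0.98 = 6.1740 MW


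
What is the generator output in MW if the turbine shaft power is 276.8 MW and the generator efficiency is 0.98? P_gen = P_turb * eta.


P_gen = 276.8 * 0.98 = 271.2640 MW


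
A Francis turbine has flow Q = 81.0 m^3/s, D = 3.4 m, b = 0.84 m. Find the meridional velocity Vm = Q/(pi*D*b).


Vm = 81.0 / (pi * 3.4 * 0.84) = 9.0277 m/s


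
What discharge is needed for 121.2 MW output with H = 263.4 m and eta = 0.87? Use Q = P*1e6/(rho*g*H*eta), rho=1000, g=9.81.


Q = 121.2 * 1e6 / (1000 * 9.81 * 263.4 * 0.87) = 53.9136 m^3/s


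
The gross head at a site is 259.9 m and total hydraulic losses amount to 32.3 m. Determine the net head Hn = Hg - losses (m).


Hn = 259.9 - 32.3 = 227.6000 m


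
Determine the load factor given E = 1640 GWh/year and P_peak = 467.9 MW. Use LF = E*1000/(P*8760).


LF = 1640 * 1000 / (467.9 * 8760) = 0.4001


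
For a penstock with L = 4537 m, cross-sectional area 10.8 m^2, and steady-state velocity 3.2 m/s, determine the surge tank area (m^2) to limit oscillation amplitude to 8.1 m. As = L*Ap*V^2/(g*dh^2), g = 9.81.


As = 4537 * 10.8 * 3.2^2 / (9.81 * 8.1^2) = 779.5670 m^2


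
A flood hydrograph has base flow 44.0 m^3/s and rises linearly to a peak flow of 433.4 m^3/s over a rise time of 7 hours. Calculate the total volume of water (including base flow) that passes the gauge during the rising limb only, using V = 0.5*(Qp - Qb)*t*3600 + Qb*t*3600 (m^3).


V = 0.5*(433.4 - 44.0)*7*3600 + 44.0*7*3600 = 6.0152e+06 m^3


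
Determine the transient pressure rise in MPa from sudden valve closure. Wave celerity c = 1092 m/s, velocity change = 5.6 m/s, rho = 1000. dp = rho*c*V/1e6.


dp = 1000 * 1092 * 5.6 / 1e6 = 6.1152 MPa


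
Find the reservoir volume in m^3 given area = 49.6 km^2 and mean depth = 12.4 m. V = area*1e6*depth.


V = 49.6 * 1e6 * 12.4 = 6.1504e+08 m^3


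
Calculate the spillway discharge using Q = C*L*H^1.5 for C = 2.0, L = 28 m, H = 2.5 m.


Q = 2.0 * 28 * 2.5^1.5 = 221.3594 m^3/s


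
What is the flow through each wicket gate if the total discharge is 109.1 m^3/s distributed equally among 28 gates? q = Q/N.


q = 109.1 / 28 = 3.8964 m^3/s


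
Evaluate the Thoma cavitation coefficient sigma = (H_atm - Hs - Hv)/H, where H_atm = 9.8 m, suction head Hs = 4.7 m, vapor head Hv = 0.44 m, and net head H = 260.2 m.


sigma = (9.8 - 4.7 - 0.44) / 260.2 = 0.0179


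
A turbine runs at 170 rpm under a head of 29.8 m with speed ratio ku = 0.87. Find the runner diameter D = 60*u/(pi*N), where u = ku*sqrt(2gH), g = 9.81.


u = 0.87 * sqrt(2*9.81*29.8) = 21.0367 m/s
D = 60 * 21.0367 / (pi * 170) = 2.3634 m


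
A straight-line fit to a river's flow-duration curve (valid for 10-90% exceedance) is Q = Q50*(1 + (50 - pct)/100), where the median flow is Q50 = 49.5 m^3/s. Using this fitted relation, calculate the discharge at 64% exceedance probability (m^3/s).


Q = 49.5 * (1 + (50 - 64)/100) = 42.5700 m^3/s


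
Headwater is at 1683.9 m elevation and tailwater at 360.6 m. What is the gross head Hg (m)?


Hg = 1683.9 - 360.6 = 1323.3000 m


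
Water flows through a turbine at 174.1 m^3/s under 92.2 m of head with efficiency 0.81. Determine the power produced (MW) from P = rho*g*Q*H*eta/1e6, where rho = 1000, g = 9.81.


P = 1000 * 9.81 * 174.1 * 92.2 * 0.81 / 1e6 = 127.5510 MW


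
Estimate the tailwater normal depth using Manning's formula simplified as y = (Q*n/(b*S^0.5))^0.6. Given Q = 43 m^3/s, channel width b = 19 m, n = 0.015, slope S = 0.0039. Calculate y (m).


y = (43 * 0.015 / (19 * 0.0039^0.5))^0.6 = 0.6937 m


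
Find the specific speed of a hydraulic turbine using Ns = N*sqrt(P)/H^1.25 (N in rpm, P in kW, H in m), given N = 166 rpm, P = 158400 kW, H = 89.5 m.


Ns = 166 * 158400^0.5 / 89.5^1.25 = 239.9976


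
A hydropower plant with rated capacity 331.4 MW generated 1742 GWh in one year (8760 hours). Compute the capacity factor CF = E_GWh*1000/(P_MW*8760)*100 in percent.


CF = 1742 * 1000 / (331.4 * 8760) * 100 = 60.0056 %


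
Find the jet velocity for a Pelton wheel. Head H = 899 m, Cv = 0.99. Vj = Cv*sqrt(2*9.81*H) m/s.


Vj = 0.99 * sqrt(2*9.81*899) = 131.4815 m/s


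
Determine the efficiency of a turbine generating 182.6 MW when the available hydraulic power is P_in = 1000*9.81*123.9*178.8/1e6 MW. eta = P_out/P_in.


P_in = 1000 * 9.81 * 123.9 * 178.8 / 1e6 = 217.3241 MW
eta = 182.6 / 217.3241 = 0.8402


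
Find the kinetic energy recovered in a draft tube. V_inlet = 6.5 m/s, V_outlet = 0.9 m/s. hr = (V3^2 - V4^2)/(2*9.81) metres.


hr = (6.5^2 - 0.9^2) / (2*9.81) = 2.1121 m


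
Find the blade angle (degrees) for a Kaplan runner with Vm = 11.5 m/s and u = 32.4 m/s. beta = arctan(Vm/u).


beta = arctan(11.5 / 32.4) = 19.5417 degrees


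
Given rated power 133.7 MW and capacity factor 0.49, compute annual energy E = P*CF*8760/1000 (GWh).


E = 133.7 * 0.49 * 8760 / 1000 = 573.8939 GWh


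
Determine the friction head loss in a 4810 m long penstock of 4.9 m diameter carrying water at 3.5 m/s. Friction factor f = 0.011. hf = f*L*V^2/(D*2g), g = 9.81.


hf = 0.011 * 4810 * 3.5^2 / (4.9 * 2 * 9.81) = 6.7418 m


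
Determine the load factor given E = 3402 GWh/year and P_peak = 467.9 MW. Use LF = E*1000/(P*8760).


LF = 3402 * 1000 / (467.9 * 8760) = 0.8300


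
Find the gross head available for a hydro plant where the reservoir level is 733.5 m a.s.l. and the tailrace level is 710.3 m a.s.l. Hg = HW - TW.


Hg = 733.5 - 710.3 = 23.2000 m


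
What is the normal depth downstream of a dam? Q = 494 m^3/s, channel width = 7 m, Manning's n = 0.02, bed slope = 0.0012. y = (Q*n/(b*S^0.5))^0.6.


y = (494 * 0.02 / (7 * 0.0012^0.5))^0.6 = 9.2479 m


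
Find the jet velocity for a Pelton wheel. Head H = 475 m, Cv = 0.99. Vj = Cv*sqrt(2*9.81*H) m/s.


Vj = 0.99 * sqrt(2*9.81*475) = 95.5722 m/s


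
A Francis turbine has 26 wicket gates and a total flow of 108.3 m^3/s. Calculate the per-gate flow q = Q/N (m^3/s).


q = 108.3 / 26 = 4.1654 m^3/s


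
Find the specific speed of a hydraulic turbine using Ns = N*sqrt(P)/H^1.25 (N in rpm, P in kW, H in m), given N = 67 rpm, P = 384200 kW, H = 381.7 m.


Ns = 67 * 384200^0.5 / 381.7^1.25 = 24.6151


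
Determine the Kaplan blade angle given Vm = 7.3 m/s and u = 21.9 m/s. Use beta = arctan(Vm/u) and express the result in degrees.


beta = arctan(7.3 / 21.9) = 18.4349 degrees


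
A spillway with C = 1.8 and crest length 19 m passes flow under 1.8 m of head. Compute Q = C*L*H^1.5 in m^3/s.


Q = 1.8 * 19 * 1.8^1.5 = 82.5914 m^3/s


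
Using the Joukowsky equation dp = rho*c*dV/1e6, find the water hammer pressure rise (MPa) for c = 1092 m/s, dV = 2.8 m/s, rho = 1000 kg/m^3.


dp = 1000 * 1092 * 2.8 / 1e6 = 3.0576 MPa


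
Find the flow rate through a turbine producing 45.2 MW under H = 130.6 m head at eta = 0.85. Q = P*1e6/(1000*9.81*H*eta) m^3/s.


Q = 45.2 * 1e6 / (1000 * 9.81 * 130.6 * 0.85) = 41.5057 m^3/s


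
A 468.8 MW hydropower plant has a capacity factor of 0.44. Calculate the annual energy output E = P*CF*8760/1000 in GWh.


E = 468.8 * 0.44 * 8760 / 1000 = 1806.9427 GWh


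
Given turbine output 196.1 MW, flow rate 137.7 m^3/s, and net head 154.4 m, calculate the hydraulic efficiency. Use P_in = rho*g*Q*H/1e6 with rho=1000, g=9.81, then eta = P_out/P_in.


P_in = 1000 * 9.81 * 137.7 * 154.4 / 1e6 = 208.5692 MW
eta = 196.1 / 208.5692 = 0.9402


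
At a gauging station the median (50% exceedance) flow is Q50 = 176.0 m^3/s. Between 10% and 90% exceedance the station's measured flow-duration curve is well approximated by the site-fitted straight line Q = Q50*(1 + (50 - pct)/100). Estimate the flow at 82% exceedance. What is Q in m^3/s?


Q = 176.0 * (1 + (50 - 82)/100) = 119.6800 m^3/s


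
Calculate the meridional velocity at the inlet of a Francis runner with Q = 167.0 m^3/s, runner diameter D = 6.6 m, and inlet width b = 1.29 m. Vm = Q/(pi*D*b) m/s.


Vm = 167.0 / (pi * 6.6 * 1.29) = 6.2436 m/s


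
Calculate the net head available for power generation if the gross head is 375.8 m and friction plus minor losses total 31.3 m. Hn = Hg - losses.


Hn = 375.8 - 31.3 = 344.5000 m


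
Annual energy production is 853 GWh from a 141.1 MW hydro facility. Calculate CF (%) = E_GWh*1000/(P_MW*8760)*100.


CF = 853 * 1000 / (141.1 * 8760) * 100 = 69.0109 %


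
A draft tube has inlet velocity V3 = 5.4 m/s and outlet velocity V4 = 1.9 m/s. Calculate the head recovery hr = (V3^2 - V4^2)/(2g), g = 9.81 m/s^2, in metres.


hr = (5.4^2 - 1.9^2) / (2*9.81) = 1.3022 m


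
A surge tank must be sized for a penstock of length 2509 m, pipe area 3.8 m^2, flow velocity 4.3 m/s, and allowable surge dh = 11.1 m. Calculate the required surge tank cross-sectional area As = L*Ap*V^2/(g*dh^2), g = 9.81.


As = 2509 * 3.8 * 4.3^2 / (9.81 * 11.1^2) = 145.8499 m^2


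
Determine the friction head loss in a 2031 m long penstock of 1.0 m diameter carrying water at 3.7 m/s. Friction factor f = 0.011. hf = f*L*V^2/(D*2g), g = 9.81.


hf = 0.011 * 2031 * 3.7^2 / (1.0 * 2 * 9.81) = 15.5886 m


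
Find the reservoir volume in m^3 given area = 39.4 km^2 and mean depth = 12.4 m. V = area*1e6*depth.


V = 39.4 * 1e6 * 12.4 = 4.8856e+08 m^3


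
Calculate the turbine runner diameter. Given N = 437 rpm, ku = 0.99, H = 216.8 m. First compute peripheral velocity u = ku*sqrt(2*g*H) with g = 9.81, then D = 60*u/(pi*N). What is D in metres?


u = 0.99 * sqrt(2*9.81*216.8) = 64.5676 m/s
D = 60 * 64.5676 / (pi * 437) = 2.8219 m


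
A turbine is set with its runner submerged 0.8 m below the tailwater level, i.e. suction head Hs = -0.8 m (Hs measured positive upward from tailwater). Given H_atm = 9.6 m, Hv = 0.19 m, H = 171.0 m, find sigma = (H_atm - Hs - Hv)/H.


sigma = (9.6 - (-0.8) - 0.19) / 171.0 = 0.0597


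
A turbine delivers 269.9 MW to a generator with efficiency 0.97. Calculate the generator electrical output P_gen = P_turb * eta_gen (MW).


P_gen = 269.9 * 0.97 = 261.8030 MW


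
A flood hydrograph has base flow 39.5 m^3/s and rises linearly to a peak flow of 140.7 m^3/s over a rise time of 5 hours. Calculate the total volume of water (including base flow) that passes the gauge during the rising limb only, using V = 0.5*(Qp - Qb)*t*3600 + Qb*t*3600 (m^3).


V = 0.5*(140.7 - 39.5)*5*3600 + 39.5*5*3600 = 1.6218e+06 m^3


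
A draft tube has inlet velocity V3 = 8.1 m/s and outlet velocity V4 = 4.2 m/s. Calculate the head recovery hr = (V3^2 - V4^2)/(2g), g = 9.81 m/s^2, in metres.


hr = (8.1^2 - 4.2^2) / (2*9.81) = 2.4450 m


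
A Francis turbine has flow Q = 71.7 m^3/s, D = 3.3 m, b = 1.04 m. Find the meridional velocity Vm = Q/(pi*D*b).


Vm = 71.7 / (pi * 3.3 * 1.04) = 6.6500 m/s


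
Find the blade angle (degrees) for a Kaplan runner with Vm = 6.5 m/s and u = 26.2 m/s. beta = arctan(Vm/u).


beta = arctan(6.5 / 26.2) = 13.9333 degrees


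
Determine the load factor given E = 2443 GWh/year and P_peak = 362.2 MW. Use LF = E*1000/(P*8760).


LF = 2443 * 1000 / (362.2 * 8760) = 0.7700


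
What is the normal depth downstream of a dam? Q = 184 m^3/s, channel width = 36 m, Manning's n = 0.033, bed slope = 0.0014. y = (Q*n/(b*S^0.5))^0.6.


y = (184 * 0.033 / (36 * 0.0014^0.5))^0.6 = 2.4682 m


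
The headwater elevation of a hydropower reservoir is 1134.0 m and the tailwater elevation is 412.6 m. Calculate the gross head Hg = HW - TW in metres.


Hg = 1134.0 - 412.6 = 721.4000 m


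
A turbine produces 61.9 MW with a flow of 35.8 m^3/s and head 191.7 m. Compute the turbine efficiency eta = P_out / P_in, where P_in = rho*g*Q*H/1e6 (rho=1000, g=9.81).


P_in = 1000 * 9.81 * 35.8 * 191.7 / 1e6 = 67.3247 MW
eta = 61.9 / 67.3247 = 0.9194


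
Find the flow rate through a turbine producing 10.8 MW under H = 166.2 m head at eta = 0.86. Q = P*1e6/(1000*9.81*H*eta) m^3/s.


Q = 10.8 * 1e6 / (1000 * 9.81 * 166.2 * 0.86) = 7.7024 m^3/s


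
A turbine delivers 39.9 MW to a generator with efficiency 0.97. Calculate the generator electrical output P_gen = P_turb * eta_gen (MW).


P_gen = 39.9 * 0.97 = 38.7030 MW


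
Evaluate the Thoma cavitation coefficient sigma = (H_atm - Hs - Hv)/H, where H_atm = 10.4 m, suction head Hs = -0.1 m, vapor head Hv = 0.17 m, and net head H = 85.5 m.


sigma = (10.4 - (-0.1) - 0.17) / 85.5 = 0.1208


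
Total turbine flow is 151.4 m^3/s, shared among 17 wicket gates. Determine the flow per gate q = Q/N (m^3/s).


q = 151.4 / 17 = 8.9059 m^3/s


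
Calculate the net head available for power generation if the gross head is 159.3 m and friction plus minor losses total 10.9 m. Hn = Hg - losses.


Hn = 159.3 - 10.9 = 148.4000 m


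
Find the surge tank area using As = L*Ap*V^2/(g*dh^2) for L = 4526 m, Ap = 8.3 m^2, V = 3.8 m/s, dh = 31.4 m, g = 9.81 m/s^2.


As = 4526 * 8.3 * 3.8^2 / (9.81 * 31.4^2) = 56.0830 m^2


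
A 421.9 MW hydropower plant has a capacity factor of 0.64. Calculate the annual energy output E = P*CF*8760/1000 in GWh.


E = 421.9 * 0.64 * 8760 / 1000 = 2365.3402 GWh


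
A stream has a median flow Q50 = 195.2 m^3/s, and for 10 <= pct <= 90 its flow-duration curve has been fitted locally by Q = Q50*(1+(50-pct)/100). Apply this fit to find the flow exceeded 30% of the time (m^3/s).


Q = 195.2 * (1 + (50 - 30)/100) = 234.2400 m^3/s


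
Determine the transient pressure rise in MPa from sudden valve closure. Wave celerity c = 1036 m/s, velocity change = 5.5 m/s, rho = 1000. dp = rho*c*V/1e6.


dp = 1000 * 1036 * 5.5 / 1e6 = 5.6980 MPa


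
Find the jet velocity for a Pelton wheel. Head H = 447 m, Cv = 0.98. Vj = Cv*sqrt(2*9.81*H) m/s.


Vj = 0.98 * sqrt(2*9.81*447) = 91.7760 m/s


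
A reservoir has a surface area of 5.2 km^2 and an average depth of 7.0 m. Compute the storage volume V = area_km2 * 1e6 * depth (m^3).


V = 5.2 * 1e6 * 7.0 = 3.6400e+07 m^3


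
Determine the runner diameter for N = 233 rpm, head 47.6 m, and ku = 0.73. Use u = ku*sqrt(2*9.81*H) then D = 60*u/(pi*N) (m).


u = 0.73 * sqrt(2*9.81*47.6) = 22.3088 m/s
D = 60 * 22.3088 / (pi * 233) = 1.8286 m


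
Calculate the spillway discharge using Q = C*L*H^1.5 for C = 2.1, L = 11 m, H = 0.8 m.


Q = 2.1 * 11 * 0.8^1.5 = 16.5290 m^3/s


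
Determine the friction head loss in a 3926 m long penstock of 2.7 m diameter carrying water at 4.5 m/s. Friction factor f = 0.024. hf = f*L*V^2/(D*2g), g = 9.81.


hf = 0.024 * 3926 * 4.5^2 / (2.7 * 2 * 9.81) = 36.0183 m


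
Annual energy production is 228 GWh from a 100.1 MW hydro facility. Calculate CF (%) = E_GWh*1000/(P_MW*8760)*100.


CF = 228 * 1000 / (100.1 * 8760) * 100 = 26.0014 %


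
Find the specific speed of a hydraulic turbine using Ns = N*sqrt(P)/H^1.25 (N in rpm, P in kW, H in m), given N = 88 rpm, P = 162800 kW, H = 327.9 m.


Ns = 88 * 162800^0.5 / 327.9^1.25 = 25.4468


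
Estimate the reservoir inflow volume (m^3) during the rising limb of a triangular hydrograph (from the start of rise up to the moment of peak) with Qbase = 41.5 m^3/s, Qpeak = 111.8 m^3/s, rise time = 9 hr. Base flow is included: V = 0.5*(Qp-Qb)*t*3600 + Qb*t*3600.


V = 0.5*(111.8 - 41.5)*9*3600 + 41.5*9*3600 = 2.4835e+06 m^3
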